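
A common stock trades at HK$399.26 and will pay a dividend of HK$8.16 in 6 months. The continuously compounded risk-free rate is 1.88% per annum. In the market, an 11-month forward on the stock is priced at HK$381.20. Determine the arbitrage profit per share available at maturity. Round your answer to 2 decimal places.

HK$16.78 per share

PV(dividends) I = 8.16·e^(−0.0188·6/12) = 8.0837
Fair forward F* = (S − I)·e^(rT) = (399.26 − 8.0837)·e^0.017233 = 391.1763 × 1.017382 = 397.9757
Market HK$381.20 < fair 397.9757: forward underpriced → reverse cash-and-carry (short the stock, invest proceeds at r, pay the dividends, go long the forward).
Profit at T = |F_mkt − F*| = |381.20 − 397.9757| = HK$16.78 per share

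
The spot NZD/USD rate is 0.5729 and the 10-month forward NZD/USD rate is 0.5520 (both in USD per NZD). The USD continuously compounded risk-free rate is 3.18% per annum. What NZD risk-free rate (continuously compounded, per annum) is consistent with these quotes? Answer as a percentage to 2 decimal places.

F = S·e^((r_USD − r_NZD)T) ⇒ r_NZD = r_USD − ln(F/S)/T
ln(0.5520/0.5729) = -0.037163; /(10/12) = -0.044596
r_NZD = 0.0318 + 0.044596 = 0.076396
r_NZD = 7.64%

7.64%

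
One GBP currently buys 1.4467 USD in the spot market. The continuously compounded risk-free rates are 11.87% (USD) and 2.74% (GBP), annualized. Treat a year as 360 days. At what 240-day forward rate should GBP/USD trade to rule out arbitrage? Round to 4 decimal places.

F = S·e^((r_USD − r_GBP)T) = 1.4467 · e^((0.1187 − 0.0274) × 240/360)
= 1.4467 · e^0.060867 = 1.4467 × 1.062758
F = 1.5375 USD per GBP

1.5375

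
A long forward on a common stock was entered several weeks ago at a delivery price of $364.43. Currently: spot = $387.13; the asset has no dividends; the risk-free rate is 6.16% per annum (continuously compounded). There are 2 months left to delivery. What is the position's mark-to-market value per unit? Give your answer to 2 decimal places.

$26.42

Current fair forward for the remaining 2 months: F = S·e^(r·T), r = 0.0616
F = 387.13 · e^(0.0616 × 2/12) = 387.13 × 1.010320 = 391.1252
Value of long forward = (F − K)·e^(−rT) = (391.1252 − 364.43) · e^(−0.0616·2/12)
= 26.6952 × 0.989786 = 26.42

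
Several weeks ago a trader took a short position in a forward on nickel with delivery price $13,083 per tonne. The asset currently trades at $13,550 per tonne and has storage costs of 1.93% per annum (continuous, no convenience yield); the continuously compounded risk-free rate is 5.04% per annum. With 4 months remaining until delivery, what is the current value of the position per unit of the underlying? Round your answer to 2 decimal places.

Current fair forward for the remaining 4 months: F = S·e^((r + u)·T), (r + u) = 0.0504 + 0.0193 = 0.0697
F = 13550 · e^(0.0697 × 4/12) = 13550 × 1.02350533 = 13868.4972
Value of long forward = (F − K)·e^(−rT) = (13868.4972 − 13083) · e^(−0.0504·4/12)
= 785.4972 × 0.98334033 = 772.41
Short position value = −(long value) = -$772.41

-$772.41 per tonne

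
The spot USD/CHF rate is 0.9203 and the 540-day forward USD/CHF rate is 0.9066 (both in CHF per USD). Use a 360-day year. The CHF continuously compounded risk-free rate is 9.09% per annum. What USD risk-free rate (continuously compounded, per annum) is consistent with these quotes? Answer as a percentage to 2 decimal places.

F = S·e^((r_CHF − r_USD)T) ⇒ r_USD = r_CHF − ln(F/S)/T
ln(0.9066/0.9203) = -0.014998; /(540/360) = -0.009999
r_USD = 0.0909 + 0.009999 = 0.100899
r_USD = 10.09%

10.09%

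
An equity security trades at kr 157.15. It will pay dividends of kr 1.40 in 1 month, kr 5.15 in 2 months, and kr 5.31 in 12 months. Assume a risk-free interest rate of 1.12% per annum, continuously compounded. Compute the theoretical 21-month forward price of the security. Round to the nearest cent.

PV(dividends) I = 1.40·e^(−0.0112·1/12) + 5.15·e^(−0.0112·2/12) + 5.31·e^(−0.0112·12/12)
I = 1.3987 + 5.1404 + 5.2509 = 11.7900
F = (S − I)·e^(rT) = (157.15 − 11.7900) · e^(0.0112·21/12)
= 145.3600 · e^0.019600 = 145.3600 × 1.019793 = kr 148.24

kr 148.24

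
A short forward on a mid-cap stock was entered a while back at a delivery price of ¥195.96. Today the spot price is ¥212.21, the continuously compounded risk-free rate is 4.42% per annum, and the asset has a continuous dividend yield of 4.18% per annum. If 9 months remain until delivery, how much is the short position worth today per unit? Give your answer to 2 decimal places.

-¥16.09

Current fair forward for the remaining 9 months: F = S·e^((r − q)·T), (r − q) = 0.0442 − 0.0418 = 0.0024
F = 212.21 · e^(0.0024 × 9/12) = 212.21 × 1.001802 = 212.5924
Value of long forward = (F − K)·e^(−rT) = (212.5924 − 195.96) · e^(−0.0442·9/12)
= 16.6324 × 0.967393 = 16.09
Short position value = −(long value) = -¥16.09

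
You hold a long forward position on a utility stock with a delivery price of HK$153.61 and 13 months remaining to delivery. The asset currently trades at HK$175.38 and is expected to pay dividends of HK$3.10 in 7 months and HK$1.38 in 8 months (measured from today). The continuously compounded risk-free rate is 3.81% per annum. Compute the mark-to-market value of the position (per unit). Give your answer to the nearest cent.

HK$23.60

PV(remaining dividends) I = 3.10·e^(−0.0381·7/12) + 1.38·e^(−0.0381·8/12) = 4.3773
Current forward F = (S − I)·e^(rT) = (175.38 − 4.3773)·e^(0.0381·13/12) = 171.0027 × 1.042139 = 178.2086
Value (long) = (F − K)·e^(−rT) = (178.2086 − 153.61) × 0.959565 = 23.6040
Value = HK$23.60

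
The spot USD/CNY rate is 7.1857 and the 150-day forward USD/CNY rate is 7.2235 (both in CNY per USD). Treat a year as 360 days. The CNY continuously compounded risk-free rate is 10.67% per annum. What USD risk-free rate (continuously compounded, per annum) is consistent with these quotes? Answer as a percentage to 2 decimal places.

F = S·e^((r_CNY − r_USD)T) ⇒ r_USD = r_CNY − ln(F/S)/T
ln(7.2235/7.1857) = 0.005247; /(150/360) = 0.012593
r_USD = 0.1067 − 0.012593 = 0.094107
r_USD = 9.41%

9.41%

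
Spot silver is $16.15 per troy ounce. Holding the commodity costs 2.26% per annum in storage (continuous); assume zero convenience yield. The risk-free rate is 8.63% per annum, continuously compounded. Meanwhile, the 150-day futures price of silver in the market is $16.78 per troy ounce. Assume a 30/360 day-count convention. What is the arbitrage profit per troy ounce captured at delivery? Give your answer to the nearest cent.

Fair futures: F* = S·e^(carry·T), with carry = (r + u) = 0.0863 + 0.0226 = 0.1089
F* = 16.15 · e^(0.1089 × 150/360) = 16.15 · e^0.045375 = 16.15 × 1.046420 = $16.8997
Market $16.78 < fair $16.8997: forward underpriced → reverse cash-and-carry (short spot, go long the forward).
At maturity, profit = |F_mkt − F*| = |16.78 − 16.8997| = $0.12 per troy ounce

$0.12 per troy ounce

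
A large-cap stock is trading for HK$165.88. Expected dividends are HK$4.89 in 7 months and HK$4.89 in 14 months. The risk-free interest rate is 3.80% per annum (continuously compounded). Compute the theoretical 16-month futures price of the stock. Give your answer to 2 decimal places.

PV(dividends) I = 4.89·e^(−0.0380·7/12) + 4.89·e^(−0.0380·14/12)
I = 4.7828 + 4.6779 = 9.4607
F = (S − I)·e^(rT) = (165.88 − 9.4607) · e^(0.0380·16/12)
= 156.4193 · e^0.050667 = 156.4193 × 1.051973 = HK$164.55

HK$164.55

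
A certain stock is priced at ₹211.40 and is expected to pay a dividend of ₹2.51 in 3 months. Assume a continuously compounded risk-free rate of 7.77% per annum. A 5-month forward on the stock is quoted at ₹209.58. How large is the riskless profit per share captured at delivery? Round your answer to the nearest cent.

PV(dividends) I = 2.51·e^(−0.0777·3/12) = 2.4617
Fair forward F* = (S − I)·e^(rT) = (211.40 − 2.4617)·e^0.032375 = 208.9383 × 1.032905 = 215.8134
Market ₹209.58 < fair 215.8134: forward underpriced → reverse cash-and-carry (short the stock, invest proceeds at r, pay the dividends, go long the forward).
Profit at T = |F_mkt − F*| = |209.58 − 215.8134| = ₹6.23 per share

₹6.23 per share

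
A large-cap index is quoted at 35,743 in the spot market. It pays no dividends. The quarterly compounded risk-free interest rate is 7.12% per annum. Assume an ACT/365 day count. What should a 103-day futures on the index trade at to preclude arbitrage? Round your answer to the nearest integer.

36,462

F = S · (1+r/4)^(4T)
= 35743 × 1.020115
F = 36,462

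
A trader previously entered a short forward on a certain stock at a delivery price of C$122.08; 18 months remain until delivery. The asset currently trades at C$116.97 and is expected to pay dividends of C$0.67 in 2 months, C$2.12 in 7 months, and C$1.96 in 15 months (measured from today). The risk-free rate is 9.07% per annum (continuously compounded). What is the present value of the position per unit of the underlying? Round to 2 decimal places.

PV(remaining dividends) I = 0.67·e^(−0.0907·2/12) + 2.12·e^(−0.0907·7/12) + 1.96·e^(−0.0907·15/12) = 4.4206
Current forward F = (S − I)·e^(rT) = (116.97 − 4.4206)·e^(0.0907·18/12) = 112.5494 × 1.145739 = 128.9522
Value (long) = (F − K)·e^(−rT) = (128.9522 − 122.08) × 0.872799 = 5.9980
Short position value = −(long value) = -C$6.00

-C$6.00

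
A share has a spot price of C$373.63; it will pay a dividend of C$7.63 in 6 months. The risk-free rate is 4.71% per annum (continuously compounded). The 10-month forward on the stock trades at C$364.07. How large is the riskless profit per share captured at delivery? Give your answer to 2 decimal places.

PV(dividends) I = 7.63·e^(−0.0471·6/12) = 7.4524
Fair forward F* = (S − I)·e^(rT) = (373.63 − 7.4524)·e^0.039250 = 366.1776 × 1.040030 = 380.8357
Market C$364.07 < fair 380.8357: forward underpriced → reverse cash-and-carry (short the stock, invest proceeds at r, pay the dividends, go long the forward).
Profit at T = |F_mkt − F*| = |364.07 − 380.8357| = C$16.77 per share

C$16.77 per share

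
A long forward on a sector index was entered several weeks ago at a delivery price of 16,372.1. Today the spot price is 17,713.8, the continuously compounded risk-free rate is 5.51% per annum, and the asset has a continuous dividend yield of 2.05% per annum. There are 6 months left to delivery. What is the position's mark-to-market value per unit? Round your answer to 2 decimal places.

1605.96

Current fair forward for the remaining 6 months: F = S·e^((r − q)·T), (r − q) = 0.0551 − 0.0205 = 0.0346
F = 17713.8 · e^(0.0346 × 6/12) = 17713.8 × 1.01745051 = 18022.9148
Value of long forward = (F − K)·e^(−rT) = (18022.9148 − 16372.1) · e^(−0.0551·6/12)
= 1650.8148 × 0.97282604 = 1605.96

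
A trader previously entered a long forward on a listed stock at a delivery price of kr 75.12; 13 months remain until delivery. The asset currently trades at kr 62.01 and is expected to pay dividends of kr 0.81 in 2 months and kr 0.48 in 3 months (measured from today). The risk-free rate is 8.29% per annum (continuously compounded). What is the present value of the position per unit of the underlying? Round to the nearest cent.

-kr 7.93

PV(remaining dividends) I = 0.81·e^(−0.0829·2/12) + 0.48·e^(−0.0829·3/12) = 1.2690
Current forward F = (S − I)·e^(rT) = (62.01 − 1.2690)·e^(0.0829·13/12) = 60.7410 × 1.093965 = 66.4485
Value (long) = (F − K)·e^(−rT) = (66.4485 − 75.12) × 0.914106 = -7.9267
Value = -kr 7.93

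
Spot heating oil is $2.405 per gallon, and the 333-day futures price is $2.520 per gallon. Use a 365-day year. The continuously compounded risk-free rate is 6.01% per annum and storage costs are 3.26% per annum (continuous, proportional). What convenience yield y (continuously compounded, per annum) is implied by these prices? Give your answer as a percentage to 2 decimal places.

F = S·e^((r+u−y)T) ⇒ (r+u−y) = ln(F/S)/T
ln(2.520/2.405) = 0.046709; /T ⇒ 0.051198
y = r + u − ln(F/S)/T = 0.0601 + 0.0326 − 0.051198 = 0.041502
y = 4.15%

4.15%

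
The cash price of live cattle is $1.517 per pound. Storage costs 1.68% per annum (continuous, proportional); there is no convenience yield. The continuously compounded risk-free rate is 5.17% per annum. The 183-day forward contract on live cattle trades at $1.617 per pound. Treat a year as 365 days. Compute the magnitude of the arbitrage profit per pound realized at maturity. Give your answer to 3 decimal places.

$0.047 per pound

Fair forward: F* = S·e^(carry·T), with carry = (r + u) = 0.0517 + 0.0168 = 0.0685
F* = 1.517 · e^(0.0685 × 183/365) = 1.517 · e^0.034344 = 1.517 × 1.034941 = $1.5700
Market $1.617 > fair $1.5700: forward overpriced → cash-and-carry (buy spot, short the forward).
At maturity, profit = |F_mkt − F*| = |1.617 − 1.5700| = $0.047 per pound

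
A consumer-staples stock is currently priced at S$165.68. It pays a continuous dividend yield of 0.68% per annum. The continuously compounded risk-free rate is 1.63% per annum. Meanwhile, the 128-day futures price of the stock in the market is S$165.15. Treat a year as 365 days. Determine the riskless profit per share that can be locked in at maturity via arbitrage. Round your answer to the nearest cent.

Fair futures: F* = S·e^(carry·T), with carry = (r − q) = 0.0163 − 0.0068 = 0.0095
F* = 165.68 · e^(0.0095 × 128/365) = 165.68 · e^0.003332 = 165.68 × 1.003338 = S$166.2330
Market S$165.15 < fair S$166.2330: forward underpriced → reverse cash-and-carry (short spot, go long the forward).
At maturity, profit = |F_mkt − F*| = |165.15 − 166.2330| = S$1.08 per share

S$1.08 per share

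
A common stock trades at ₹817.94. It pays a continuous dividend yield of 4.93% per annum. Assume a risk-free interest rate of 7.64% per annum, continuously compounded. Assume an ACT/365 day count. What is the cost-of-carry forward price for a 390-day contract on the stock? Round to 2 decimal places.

F = S·e^((r − q)T) = 817.94 · e^((0.0764 − 0.0493) × 390/365)
= 817.94 · e^0.028956 = 817.94 × 1.029379
F = ₹841.97

₹841.97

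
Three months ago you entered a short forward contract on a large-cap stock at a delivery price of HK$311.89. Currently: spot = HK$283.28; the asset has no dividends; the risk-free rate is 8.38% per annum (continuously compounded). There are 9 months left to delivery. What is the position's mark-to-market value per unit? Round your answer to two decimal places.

Current fair forward for the remaining 9 months: F = S·e^(r·T), r = 0.0838
F = 283.28 · e^(0.0838 × 9/12) = 283.28 × 1.064867 = 301.6555
Value of long forward = (F − K)·e^(−rT) = (301.6555 − 311.89) · e^(−0.0838·9/12)
= -10.2345 × 0.939084 = -9.61
Short position value = −(long value) = HK$9.61

HK$9.61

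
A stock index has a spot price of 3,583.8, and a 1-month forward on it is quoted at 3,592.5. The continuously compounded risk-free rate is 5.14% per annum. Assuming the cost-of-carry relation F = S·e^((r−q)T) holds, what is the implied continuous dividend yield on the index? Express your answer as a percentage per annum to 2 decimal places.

From F = S·e^((r−q)T): (r − q) = ln(F/S)/T
ln(3592.5/3583.8) = ln(1.002428) = 0.002425
(r − q) = 0.002425 / (1/12) = 0.029100
q = r − ln(F/S)/T = 0.0514 − 0.029100 = 0.022300
q = 2.23%

2.23%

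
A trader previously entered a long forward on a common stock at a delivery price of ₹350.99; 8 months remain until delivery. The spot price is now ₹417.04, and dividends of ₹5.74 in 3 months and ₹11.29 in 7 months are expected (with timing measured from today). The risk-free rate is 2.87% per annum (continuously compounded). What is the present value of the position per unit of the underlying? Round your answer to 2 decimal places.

₹55.90

PV(remaining dividends) I = 5.74·e^(−0.0287·3/12) + 11.29·e^(−0.0287·7/12) = 16.8015
Current forward F = (S − I)·e^(rT) = (417.04 − 16.8015)·e^(0.0287·8/12) = 400.2385 × 1.019318 = 407.9703
Value (long) = (F − K)·e^(−rT) = (407.9703 − 350.99) × 0.981049 = 55.9005
Value = ₹55.90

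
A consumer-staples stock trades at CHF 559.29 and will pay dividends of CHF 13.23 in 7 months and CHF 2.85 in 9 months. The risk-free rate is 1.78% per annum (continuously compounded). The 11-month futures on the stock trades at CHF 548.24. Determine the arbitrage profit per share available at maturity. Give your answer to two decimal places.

PV(dividends) I = 13.23·e^(−0.0178·7/12) + 2.85·e^(−0.0178·9/12) = 15.9055
Fair futures F* = (S − I)·e^(rT) = (559.29 − 15.9055)·e^0.016317 = 543.3845 × 1.016451 = 552.3237
Market CHF 548.24 < fair 552.3237: forward underpriced → reverse cash-and-carry (short the stock, invest proceeds at r, pay the dividends, go long the forward).
Profit at T = |F_mkt − F*| = |548.24 − 552.3237| = CHF 4.08 per share

CHF 4.08 per share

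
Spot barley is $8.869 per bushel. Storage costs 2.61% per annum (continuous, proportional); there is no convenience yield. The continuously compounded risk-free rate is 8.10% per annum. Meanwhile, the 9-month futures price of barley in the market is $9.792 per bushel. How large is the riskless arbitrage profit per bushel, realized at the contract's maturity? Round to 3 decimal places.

$0.181 per bushel

Fair futures: F* = S·e^(carry·T), with carry = (r + u) = 0.0810 + 0.0261 = 0.1071
F* = 8.869 · e^(0.1071 × 9/12) = 8.869 · e^0.080325 = 8.869 × 1.083639 = $9.6108
Market $9.792 > fair $9.6108: forward overpriced → cash-and-carry (buy spot, short the forward).
At maturity, profit = |F_mkt − F*| = |9.792 − 9.6108| = $0.181 per bushel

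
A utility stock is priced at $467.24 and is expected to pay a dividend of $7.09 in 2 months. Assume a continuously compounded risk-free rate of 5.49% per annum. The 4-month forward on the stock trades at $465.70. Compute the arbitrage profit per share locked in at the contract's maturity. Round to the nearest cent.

PV(dividends) I = 7.09·e^(−0.0549·2/12) = 7.0254
Fair forward F* = (S − I)·e^(rT) = (467.24 − 7.0254)·e^0.018300 = 460.2146 × 1.018468 = 468.7138
Market $465.70 < fair 468.7138: forward underpriced → reverse cash-and-carry (short the stock, invest proceeds at r, pay the dividends, go long the forward).
Profit at T = |F_mkt − F*| = |465.70 − 468.7138| = $3.01 per share

$3.01 per share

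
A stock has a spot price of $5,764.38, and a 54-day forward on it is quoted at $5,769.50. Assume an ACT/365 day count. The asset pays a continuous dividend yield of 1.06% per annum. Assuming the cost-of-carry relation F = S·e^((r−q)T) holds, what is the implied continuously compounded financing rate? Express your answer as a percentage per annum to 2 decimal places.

1.66%

From F = S·e^((r−q)T): (r − q) = ln(F/S)/T
ln(5769.50/5764.38) = ln(1.000888) = 0.000888
(r − q) = 0.000888 / (54/365) = 0.006002
r = ln(F/S)/T + q = 0.006002 + 0.0106 = 0.016602
r = 1.66%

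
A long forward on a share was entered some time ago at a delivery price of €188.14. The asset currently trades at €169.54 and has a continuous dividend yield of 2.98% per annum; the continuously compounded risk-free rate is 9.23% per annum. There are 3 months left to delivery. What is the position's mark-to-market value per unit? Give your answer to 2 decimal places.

-€15.57

Current fair forward for the remaining 3 months: F = S·e^((r − q)·T), (r − q) = 0.0923 − 0.0298 = 0.0625
F = 169.54 · e^(0.0625 × 3/12) = 169.54 × 1.015748 = 172.2099
Value of long forward = (F − K)·e^(−rT) = (172.2099 − 188.14) · e^(−0.0923·3/12)
= -15.9301 × 0.977189 = -15.57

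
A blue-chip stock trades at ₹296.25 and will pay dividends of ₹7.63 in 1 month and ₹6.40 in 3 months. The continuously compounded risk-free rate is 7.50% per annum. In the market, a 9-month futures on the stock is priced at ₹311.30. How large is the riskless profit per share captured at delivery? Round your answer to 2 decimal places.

₹12.57 per share

PV(dividends) I = 7.63·e^(−0.0750·1/12) + 6.40·e^(−0.0750·3/12) = 13.8636
Fair futures F* = (S − I)·e^(rT) = (296.25 − 13.8636)·e^0.056250 = 282.3864 × 1.057862 = 298.7258
Market ₹311.30 > fair 298.7258: forward overpriced → cash-and-carry (borrow at r, buy the stock and collect the dividends, short the forward).
Profit at T = |F_mkt − F*| = |311.30 − 298.7258| = ₹12.57 per share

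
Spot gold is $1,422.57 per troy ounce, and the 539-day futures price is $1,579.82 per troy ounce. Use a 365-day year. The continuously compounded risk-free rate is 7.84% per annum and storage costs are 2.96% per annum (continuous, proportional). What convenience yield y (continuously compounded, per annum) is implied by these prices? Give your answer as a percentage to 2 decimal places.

3.70%

F = S·e^((r+u−y)T) ⇒ (r+u−y) = ln(F/S)/T
ln(1579.82/1422.57) = 0.104846; /T ⇒ 0.071000
y = r + u − ln(F/S)/T = 0.0784 + 0.0296 − 0.071000 = 0.037000
y = 3.70%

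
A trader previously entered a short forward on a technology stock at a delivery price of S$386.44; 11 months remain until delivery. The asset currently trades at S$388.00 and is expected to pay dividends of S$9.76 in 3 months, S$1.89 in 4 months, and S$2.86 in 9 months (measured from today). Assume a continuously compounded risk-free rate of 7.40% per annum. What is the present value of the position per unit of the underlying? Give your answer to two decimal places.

PV(remaining dividends) I = 9.76·e^(−0.0740·3/12) + 1.89·e^(−0.0740·4/12) + 2.86·e^(−0.0740·9/12) = 14.1306
Current forward F = (S − I)·e^(rT) = (388.00 − 14.1306)·e^(0.0740·11/12) = 373.8694 × 1.070187 = 400.1102
Value (long) = (F − K)·e^(−rT) = (400.1102 − 386.44) × 0.934416 = 12.7737
Short position value = −(long value) = -S$12.77

-S$12.77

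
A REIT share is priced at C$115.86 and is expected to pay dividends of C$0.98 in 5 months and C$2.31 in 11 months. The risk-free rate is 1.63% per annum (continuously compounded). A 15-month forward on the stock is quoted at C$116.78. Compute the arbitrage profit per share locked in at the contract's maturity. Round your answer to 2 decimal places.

C$1.85 per share

PV(dividends) I = 0.98·e^(−0.0163·5/12) + 2.31·e^(−0.0163·11/12) = 3.2491
Fair forward F* = (S − I)·e^(rT) = (115.86 − 3.2491)·e^0.020375 = 112.6109 × 1.020584 = 114.9289
Market C$116.78 > fair 114.9289: forward overpriced → cash-and-carry (borrow at r, buy the stock and collect the dividends, short the forward).
Profit at T = |F_mkt − F*| = |116.78 − 114.9289| = C$1.85 per share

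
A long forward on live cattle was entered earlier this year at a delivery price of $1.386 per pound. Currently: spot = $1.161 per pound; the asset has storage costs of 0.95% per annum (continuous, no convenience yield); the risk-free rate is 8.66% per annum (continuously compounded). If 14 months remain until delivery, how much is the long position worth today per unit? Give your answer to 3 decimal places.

-$0.079 per pound

Current fair forward for the remaining 14 months: F = S·e^((r + u)·T), (r + u) = 0.0866 + 0.0095 = 0.0961
F = 1.161 · e^(0.0961 × 14/12) = 1.161 × 1.118643 = 1.2987
Value of long forward = (F − K)·e^(−rT) = (1.2987 − 1.386) · e^(−0.0866·14/12)
= -0.0873 × 0.903903 = -0.079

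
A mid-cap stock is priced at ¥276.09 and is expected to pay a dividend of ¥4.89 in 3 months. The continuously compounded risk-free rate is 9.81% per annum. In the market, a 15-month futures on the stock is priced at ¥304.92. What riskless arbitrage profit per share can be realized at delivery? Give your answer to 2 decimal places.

PV(dividends) I = 4.89·e^(−0.0981·3/12) = 4.7715
Fair futures F* = (S − I)·e^(rT) = (276.09 − 4.7715)·e^0.122625 = 271.3185 × 1.130460 = 306.7147
Market ¥304.92 < fair 306.7147: forward underpriced → reverse cash-and-carry (short the stock, invest proceeds at r, pay the dividends, go long the forward).
Profit at T = |F_mkt − F*| = |304.92 − 306.7147| = ¥1.79 per share

¥1.79 per share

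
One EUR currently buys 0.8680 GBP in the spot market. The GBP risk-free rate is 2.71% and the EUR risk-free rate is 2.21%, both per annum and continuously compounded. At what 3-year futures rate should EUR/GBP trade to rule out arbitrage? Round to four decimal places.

F = S·e^((r_GBP − r_EUR)T) = 0.8680 · e^((0.0271 − 0.0221) × 3)
= 0.8680 · e^0.015000 = 0.8680 × 1.015113
F = 0.8811 GBP per EUR

0.8811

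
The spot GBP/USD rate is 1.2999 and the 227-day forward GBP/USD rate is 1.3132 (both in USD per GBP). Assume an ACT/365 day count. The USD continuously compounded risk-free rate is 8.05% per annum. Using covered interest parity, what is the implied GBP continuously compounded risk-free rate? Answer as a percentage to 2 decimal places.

6.41%

F = S·e^((r_USD − r_GBP)T) ⇒ r_GBP = r_USD − ln(F/S)/T
ln(1.3132/1.2999) = 0.010180; /(227/365) = 0.016369
r_GBP = 0.0805 − 0.016369 = 0.064131
r_GBP = 6.41%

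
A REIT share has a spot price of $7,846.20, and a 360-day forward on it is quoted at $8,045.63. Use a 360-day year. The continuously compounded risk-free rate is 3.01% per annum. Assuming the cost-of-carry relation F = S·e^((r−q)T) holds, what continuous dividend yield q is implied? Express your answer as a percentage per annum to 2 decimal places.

0.50%

From F = S·e^((r−q)T): (r − q) = ln(F/S)/T
ln(8045.63/7846.20) = ln(1.025417) = 0.025099
(r − q) = 0.025099 / (360/360) = 0.025099
q = r − ln(F/S)/T = 0.0301 − 0.025099 = 0.005001
q = 0.50%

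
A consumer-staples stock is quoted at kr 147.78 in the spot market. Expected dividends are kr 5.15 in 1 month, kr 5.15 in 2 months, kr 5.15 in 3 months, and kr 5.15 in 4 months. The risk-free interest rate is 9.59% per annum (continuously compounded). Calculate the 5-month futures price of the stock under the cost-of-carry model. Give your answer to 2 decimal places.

kr 132.79

PV(dividends) I = 5.15·e^(−0.0959·1/12) + 5.15·e^(−0.0959·2/12) + 5.15·e^(−0.0959·3/12) + 5.15·e^(−0.0959·4/12)
I = 5.1090 + 5.0683 + 5.0280 + 4.9880 = 20.1933
F = (S − I)·e^(rT) = (147.78 − 20.1933) · e^(0.0959·5/12)
= 127.5867 · e^0.039958 = 127.5867 × 1.040767 = kr 132.79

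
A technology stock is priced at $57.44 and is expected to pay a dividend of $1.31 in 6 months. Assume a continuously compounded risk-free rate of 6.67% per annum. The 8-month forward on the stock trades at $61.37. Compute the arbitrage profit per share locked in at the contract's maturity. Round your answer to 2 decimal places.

PV(dividends) I = 1.31·e^(−0.0667·6/12) = 1.2670
Fair forward F* = (S − I)·e^(rT) = (57.44 − 1.2670)·e^0.044467 = 56.1730 × 1.045470 = 58.7272
Market $61.37 > fair 58.7272: forward overpriced → cash-and-carry (borrow at r, buy the stock and collect the dividends, short the forward).
Profit at T = |F_mkt − F*| = |61.37 − 58.7272| = $2.64 per share

$2.64 per share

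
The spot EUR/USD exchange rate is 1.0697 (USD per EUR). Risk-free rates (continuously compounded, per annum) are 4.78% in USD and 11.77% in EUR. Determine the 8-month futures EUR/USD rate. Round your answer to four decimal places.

F = S·e^((r_USD − r_EUR)T) = 1.0697 · e^((0.0478 − 0.1177) × 8/12)
= 1.0697 · e^-0.046600 = 1.0697 × 0.954469
F = 1.0210 USD per EUR

1.0210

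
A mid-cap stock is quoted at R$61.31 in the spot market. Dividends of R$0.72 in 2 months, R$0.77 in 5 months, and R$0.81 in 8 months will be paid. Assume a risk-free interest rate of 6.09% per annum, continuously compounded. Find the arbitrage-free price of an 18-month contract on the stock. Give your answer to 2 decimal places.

R$64.72

PV(dividends) I = 0.72·e^(−0.0609·2/12) + 0.77·e^(−0.0609·5/12) + 0.81·e^(−0.0609·8/12)
I = 0.7127 + 0.7507 + 0.7778 = 2.2412
F = (S − I)·e^(rT) = (61.31 − 2.2412) · e^(0.0609·18/12)
= 59.0688 · e^0.091350 = 59.0688 × 1.095652 = R$64.72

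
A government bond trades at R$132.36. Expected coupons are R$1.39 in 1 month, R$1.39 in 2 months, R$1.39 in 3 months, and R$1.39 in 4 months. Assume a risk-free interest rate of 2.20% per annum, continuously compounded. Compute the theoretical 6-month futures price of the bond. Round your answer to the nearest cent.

R$128.23

PV(coupons) I = 1.39·e^(−0.0220·1/12) + 1.39·e^(−0.0220·2/12) + 1.39·e^(−0.0220·3/12) + 1.39·e^(−0.0220·4/12)
I = 1.3875 + 1.3849 + 1.3824 + 1.3798 = 5.5346
F = (S − I)·e^(rT) = (132.36 − 5.5346) · e^(0.0220·6/12)
= 126.8254 · e^0.011000 = 126.8254 × 1.011061 = R$128.23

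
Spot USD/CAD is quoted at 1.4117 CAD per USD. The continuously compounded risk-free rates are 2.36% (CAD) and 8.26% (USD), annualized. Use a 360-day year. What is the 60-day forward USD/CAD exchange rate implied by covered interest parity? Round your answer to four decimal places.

F = S·e^((r_CAD − r_USD)T) = 1.4117 · e^((0.0236 − 0.0826) × 60/360)
= 1.4117 · e^-0.009833 = 1.4117 × 0.990215
F = 1.3979 CAD per USD

1.3979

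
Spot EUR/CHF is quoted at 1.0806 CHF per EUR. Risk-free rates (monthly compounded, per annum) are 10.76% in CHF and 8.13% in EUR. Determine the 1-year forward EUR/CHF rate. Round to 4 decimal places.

By covered interest parity, F = S · (1+r_CHF/12)^(12T) / (1+r_EUR/12)^(12T)
= 1.0806 × 1.113068 / 1.084399 = 1.0806 × 1.026438
F = 1.1092 CHF per EUR

1.1092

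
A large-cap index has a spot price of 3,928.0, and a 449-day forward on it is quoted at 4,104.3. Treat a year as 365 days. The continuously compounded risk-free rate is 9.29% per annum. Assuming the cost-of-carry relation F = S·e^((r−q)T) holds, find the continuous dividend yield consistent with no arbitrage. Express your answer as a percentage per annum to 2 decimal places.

5.72%

From F = S·e^((r−q)T): (r − q) = ln(F/S)/T
ln(4104.3/3928.0) = ln(1.044883) = 0.043905
(r − q) = 0.043905 / (449/365) = 0.035691
q = r − ln(F/S)/T = 0.0929 − 0.035691 = 0.057209
q = 5.72%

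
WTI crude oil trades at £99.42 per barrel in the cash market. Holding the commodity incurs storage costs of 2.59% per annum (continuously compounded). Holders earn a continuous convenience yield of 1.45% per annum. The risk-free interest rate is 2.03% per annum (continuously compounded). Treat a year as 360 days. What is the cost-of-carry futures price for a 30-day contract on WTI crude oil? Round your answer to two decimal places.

£99.68 per barrel

Net carry = r + u − y = 0.0203 + 0.0259 − 0.0145 = 0.0317
F = S·e^((r+u−y)T) = 99.42 · e^(0.0317 × 30/360) = 99.42 · e^0.002642
= 99.42 × 1.002645 = £99.68 per barrel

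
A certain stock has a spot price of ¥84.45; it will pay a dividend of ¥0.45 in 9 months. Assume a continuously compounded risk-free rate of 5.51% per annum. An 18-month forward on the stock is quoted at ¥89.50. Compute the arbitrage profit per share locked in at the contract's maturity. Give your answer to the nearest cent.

¥1.76 per share

PV(dividends) I = 0.45·e^(−0.0551·9/12) = 0.4318
Fair forward F* = (S − I)·e^(rT) = (84.45 − 0.4318)·e^0.082650 = 84.0182 × 1.086162 = 91.2574
Market ¥89.50 < fair 91.2574: forward underpriced → reverse cash-and-carry (short the stock, invest proceeds at r, pay the dividends, go long the forward).
Profit at T = |F_mkt − F*| = |89.50 − 91.2574| = ¥1.76 per share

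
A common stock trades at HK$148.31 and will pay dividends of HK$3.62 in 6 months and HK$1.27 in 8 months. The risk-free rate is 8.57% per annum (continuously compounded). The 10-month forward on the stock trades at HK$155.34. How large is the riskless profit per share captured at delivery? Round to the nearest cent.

PV(dividends) I = 3.62·e^(−0.0857·6/12) + 1.27·e^(−0.0857·8/12) = 4.6676
Fair forward F* = (S − I)·e^(rT) = (148.31 − 4.6676)·e^0.071417 = 143.6424 × 1.074029 = 154.2761
Market HK$155.34 > fair 154.2761: forward overpriced → cash-and-carry (borrow at r, buy the stock and collect the dividends, short the forward).
Profit at T = |F_mkt − F*| = |155.34 − 154.2761| = HK$1.06 per share

HK$1.06 per share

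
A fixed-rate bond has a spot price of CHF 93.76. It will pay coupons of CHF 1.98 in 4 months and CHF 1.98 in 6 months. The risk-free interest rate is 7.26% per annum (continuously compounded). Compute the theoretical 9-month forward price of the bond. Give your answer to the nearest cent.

CHF 94.95

PV(coupons) I = 1.98·e^(−0.0726·4/12) + 1.98·e^(−0.0726·6/12)
I = 1.9327 + 1.9094 = 3.8421
F = (S − I)·e^(rT) = (93.76 − 3.8421) · e^(0.0726·9/12)
= 89.9179 · e^0.054450 = 89.9179 × 1.055960 = CHF 94.95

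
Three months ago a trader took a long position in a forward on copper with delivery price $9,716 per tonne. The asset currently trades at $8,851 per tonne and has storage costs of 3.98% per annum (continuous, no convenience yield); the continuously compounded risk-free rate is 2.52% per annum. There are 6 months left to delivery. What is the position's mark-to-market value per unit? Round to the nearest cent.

-$565.45 per tonne

Current fair forward for the remaining 6 months: F = S·e^((r + u)·T), (r + u) = 0.0252 + 0.0398 = 0.0650
F = 8851 · e^(0.0650 × 6/12) = 8851 × 1.03303389 = 9143.3830
Value of long forward = (F − K)·e^(−rT) = (9143.3830 − 9716) · e^(−0.0252·6/12)
= -572.6170 × 0.98747905 = -565.45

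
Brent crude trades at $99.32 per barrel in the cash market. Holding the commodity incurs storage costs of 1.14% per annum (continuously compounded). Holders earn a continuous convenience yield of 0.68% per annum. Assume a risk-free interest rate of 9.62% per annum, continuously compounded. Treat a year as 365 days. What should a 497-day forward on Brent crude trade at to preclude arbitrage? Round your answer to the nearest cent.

Net carry = r + u − y = 0.0962 + 0.0114 − 0.0068 = 0.1008
F = S·e^((r+u−y)T) = 99.32 · e^(0.1008 × 497/365) = 99.32 · e^0.137254
= 99.32 × 1.147119 = $113.93 per barrel

$113.93 per barrel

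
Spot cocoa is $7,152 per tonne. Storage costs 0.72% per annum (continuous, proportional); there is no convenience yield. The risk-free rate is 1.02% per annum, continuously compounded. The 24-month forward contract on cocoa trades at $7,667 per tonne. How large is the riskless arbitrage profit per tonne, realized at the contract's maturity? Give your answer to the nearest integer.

$262 per tonne

Fair forward: F* = S·e^(carry·T), with carry = (r + u) = 0.0102 + 0.0072 = 0.0174
F* = 7152 · e^(0.0174 × 24/12) = 7152 · e^0.034800 = 7152 × 1.035413 = $7405.2738
Market $7667 > fair $7405.2738: forward overpriced → cash-and-carry (buy spot, short the forward).
At maturity, profit = |F_mkt − F*| = |7667 − 7405.2738| = $262 per tonne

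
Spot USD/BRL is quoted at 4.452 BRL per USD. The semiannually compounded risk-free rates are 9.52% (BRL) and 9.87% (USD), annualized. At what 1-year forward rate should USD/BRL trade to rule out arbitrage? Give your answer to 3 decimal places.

By covered interest parity, F = S · (1+r_BRL/2)^(2T) / (1+r_USD/2)^(2T)
= 4.452 × 1.097466 / 1.101135 = 4.452 × 0.996668
F = 4.437 BRL per USD

4.437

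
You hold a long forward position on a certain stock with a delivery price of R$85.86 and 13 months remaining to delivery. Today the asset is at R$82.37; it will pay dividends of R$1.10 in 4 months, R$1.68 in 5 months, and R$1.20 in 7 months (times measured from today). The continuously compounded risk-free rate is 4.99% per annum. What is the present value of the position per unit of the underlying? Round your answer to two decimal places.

PV(remaining dividends) I = 1.10·e^(−0.0499·4/12) + 1.68·e^(−0.0499·5/12) + 1.20·e^(−0.0499·7/12) = 3.8929
Current forward F = (S − I)·e^(rT) = (82.37 − 3.8929)·e^(0.0499·13/12) = 78.4771 × 1.055546 = 82.8362
Value (long) = (F − K)·e^(−rT) = (82.8362 − 85.86) × 0.947377 = -2.8647
Value = -R$2.86

-R$2.86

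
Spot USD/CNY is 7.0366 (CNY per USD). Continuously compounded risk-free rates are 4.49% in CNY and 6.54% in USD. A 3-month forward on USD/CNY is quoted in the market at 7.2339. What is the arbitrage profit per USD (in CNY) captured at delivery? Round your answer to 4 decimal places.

Fair forward: F* = S·e^(carry·T), with carry = (r_CNY − r_USD) = 0.0449 − 0.0654 = -0.0205
F* = 7.0366 · e^(-0.0205 × 3/12) = 7.0366 · e^-0.005125 = 7.0366 × 0.994888 = 7.0006
Market 7.2339 > fair 7.0006: forward overpriced → cash-and-carry (buy spot, short the forward).
At maturity, profit = |F_mkt − F*| = |7.2339 − 7.0006| = 0.2333 per USD (in CNY)

0.2333 per USD (in CNY)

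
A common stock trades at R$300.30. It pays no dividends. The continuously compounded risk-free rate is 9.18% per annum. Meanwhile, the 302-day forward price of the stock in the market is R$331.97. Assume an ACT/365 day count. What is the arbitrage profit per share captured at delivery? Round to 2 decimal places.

R$7.97 per share

Fair forward: F* = S·e^(carry·T), with carry = r = 0.0918
F* = 300.30 · e^(0.0918 × 302/365) = 300.30 · e^0.075955 = 300.30 × 1.078914 = R$323.9979
Market R$331.97 > fair R$323.9979: forward overpriced → cash-and-carry (buy spot, short the forward).
At maturity, profit = |F_mkt − F*| = |331.97 − 323.9979| = R$7.97 per share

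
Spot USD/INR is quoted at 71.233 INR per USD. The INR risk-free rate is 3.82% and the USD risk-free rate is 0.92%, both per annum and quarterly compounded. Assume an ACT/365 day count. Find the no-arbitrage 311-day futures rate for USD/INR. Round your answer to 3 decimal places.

73.004

By covered interest parity, F = S · (1+r_INR/4)^(4T) / (1+r_USD/4)^(4T)
= 71.233 × 1.032924 / 1.007861 = 71.233 × 1.024868
F = 73.004 INR per USD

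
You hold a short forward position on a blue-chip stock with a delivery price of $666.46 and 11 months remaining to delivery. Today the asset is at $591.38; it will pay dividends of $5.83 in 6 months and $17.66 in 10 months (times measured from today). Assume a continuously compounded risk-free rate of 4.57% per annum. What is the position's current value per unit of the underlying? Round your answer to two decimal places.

PV(remaining dividends) I = 5.83·e^(−0.0457·6/12) + 17.66·e^(−0.0457·10/12) = 22.6984
Current forward F = (S − I)·e^(rT) = (591.38 − 22.6984)·e^(0.0457·11/12) = 568.6816 × 1.042782 = 593.0109
Value (long) = (F − K)·e^(−rT) = (593.0109 − 666.46) × 0.958974 = -70.4358
Short position value = −(long value) = $70.44

$70.44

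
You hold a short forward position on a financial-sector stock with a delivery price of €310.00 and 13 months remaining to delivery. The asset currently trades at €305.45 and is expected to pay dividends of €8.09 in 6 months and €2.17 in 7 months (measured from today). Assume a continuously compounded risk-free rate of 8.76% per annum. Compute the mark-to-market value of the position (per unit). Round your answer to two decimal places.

-€13.71

PV(remaining dividends) I = 8.09·e^(−0.0876·6/12) + 2.17·e^(−0.0876·7/12) = 9.8052
Current forward F = (S − I)·e^(rT) = (305.45 − 9.8052)·e^(0.0876·13/12) = 295.6448 × 1.099549 = 325.0759
Value (long) = (F − K)·e^(−rT) = (325.0759 − 310.00) × 0.909464 = 13.7110
Short position value = −(long value) = -€13.71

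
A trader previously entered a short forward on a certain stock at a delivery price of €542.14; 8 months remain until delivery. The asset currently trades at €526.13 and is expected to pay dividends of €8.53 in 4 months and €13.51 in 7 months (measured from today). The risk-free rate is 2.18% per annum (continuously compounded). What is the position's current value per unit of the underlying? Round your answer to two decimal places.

€30.00

PV(remaining dividends) I = 8.53·e^(−0.0218·4/12) + 13.51·e^(−0.0218·7/12) = 21.8075
Current forward F = (S − I)·e^(rT) = (526.13 − 21.8075)·e^(0.0218·8/12) = 504.3225 × 1.014639 = 511.7053
Value (long) = (F − K)·e^(−rT) = (511.7053 − 542.14) × 0.985572 = -29.9956
Short position value = −(long value) = €30.00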